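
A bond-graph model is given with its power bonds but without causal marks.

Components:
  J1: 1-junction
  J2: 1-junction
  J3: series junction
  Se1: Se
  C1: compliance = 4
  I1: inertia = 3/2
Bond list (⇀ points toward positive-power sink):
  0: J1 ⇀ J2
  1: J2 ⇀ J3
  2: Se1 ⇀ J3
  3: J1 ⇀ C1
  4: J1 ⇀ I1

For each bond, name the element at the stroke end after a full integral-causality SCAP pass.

b0 |J1
b1 |J2
b2 |J3
b3 |J1
b4 |I1

β2 stroke→J3  (source Se1 imposes e)
β1 stroke→J2  (only one flow-in slot at J3)
β0 stroke→J1  (closing 1-jn rule on J2)
β3 stroke→J1  (C1 outputs effort q/C1)
β4 stroke→I1  (J1: last free bond brings flow in)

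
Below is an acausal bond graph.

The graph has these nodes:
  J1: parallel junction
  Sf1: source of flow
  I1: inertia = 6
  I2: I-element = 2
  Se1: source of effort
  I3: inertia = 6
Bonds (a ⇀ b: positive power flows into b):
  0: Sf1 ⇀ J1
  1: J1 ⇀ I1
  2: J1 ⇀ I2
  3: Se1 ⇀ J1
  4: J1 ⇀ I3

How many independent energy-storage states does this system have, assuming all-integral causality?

3  (I1, I2, I3 all integral)

β0 |Sf1  (source Sf1 imposes f)
β3 |J1  (Se1: effort source, stroke at far end)
β1 |I1  (J1: bond 3 brought effort, rest push out)
β2 |I2  (J1: bond 3 brought effort, rest push out)
β4 |I3  (J1: bond 3 brought effort, rest push out)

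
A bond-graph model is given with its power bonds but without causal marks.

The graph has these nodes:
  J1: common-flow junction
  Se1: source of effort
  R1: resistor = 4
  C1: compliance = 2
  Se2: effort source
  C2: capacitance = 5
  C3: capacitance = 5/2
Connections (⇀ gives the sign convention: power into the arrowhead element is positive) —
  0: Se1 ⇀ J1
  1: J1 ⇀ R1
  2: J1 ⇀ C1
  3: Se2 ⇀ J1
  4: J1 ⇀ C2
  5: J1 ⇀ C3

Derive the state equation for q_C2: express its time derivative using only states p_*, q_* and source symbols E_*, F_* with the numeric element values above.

bond 0 |J1  (Se1 fixes effort; stroke away)
bond 3 |J1  (Se2 (Se) sets effort on bond)
bond 2 |J1  (C1 integral (e out))
bond 4 |J1  (C2 outputs effort q/C2)
bond 5 |J1  (C3: C, integral causality)
bond 1 |R1  (only one flow-in slot at J1)

dq_C2/dt = E_Se1/4 + E_Se2/4 - q_C1/8 - q_C2/20 - q_C3/10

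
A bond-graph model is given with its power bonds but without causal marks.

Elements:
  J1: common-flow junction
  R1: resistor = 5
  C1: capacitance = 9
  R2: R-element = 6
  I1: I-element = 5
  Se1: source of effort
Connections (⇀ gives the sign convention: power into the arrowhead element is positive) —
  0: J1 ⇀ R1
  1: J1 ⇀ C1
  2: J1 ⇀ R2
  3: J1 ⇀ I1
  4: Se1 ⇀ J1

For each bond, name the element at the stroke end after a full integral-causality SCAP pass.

bond 4 stroke→J1  (Se1: effort source, stroke at far end)
bond 1 stroke→J1  (C1 outputs effort q/C1)
bond 3 stroke→I1  (I1 integral (f out))
bond 0 stroke→J1  (J1 flow already set via bond 3)
bond 2 stroke→J1  (common-f at J1 fixed by 3)

β0 stroke→J1
β1 stroke→J1
β2 stroke→J1
β3 stroke→I1
β4 stroke→J1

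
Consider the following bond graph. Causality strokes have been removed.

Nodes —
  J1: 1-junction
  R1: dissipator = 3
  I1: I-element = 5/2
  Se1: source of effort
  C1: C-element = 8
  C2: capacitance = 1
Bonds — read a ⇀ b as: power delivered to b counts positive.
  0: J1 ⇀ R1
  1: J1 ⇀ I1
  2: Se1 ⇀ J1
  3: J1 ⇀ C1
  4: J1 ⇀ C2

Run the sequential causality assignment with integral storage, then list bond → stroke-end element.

b2 →J1  (source Se1 imposes e)
b1 →I1  (I1 integral (f out))
b0 →J1  (J1: bond 1 brought flow, rest push out)
b3 →J1  (common-f at J1 fixed by 1)
b4 →J1  (common-f at J1 fixed by 1)

β0 stroke→J1
β1 stroke→I1
β2 stroke→J1
β3 stroke→J1
β4 stroke→J1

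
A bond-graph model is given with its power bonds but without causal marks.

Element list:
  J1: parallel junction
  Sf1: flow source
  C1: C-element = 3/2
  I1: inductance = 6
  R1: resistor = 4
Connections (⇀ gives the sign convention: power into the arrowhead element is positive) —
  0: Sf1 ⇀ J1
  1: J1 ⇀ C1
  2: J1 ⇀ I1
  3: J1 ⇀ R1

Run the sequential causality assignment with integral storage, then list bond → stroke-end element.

b0 →Sf1
b1 →J1
b2 →I1
b3 →R1

#0 |Sf1  (Sf1: flow source, stroke at near end)
#1 |J1  (C1 outputs effort q/C1)
#2 |I1  (0-jn J1 has e-setter on 1)
#3 |R1  (common-e at J1 fixed by 1)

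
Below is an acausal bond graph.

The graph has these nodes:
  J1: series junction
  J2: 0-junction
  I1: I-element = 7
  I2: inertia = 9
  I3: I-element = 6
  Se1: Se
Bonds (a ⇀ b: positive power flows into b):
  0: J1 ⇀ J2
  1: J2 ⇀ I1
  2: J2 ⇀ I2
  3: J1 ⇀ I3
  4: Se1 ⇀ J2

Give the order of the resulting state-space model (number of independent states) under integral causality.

bond 4 stroke→J2  (Se1: effort source, stroke at far end)
bond 0 stroke→J1  (J2: bond 4 brought effort, rest push out)
bond 1 stroke→I1  (0-jn J2 has e-setter on 4)
bond 2 stroke→I2  (common-e at J2 fixed by 4)
bond 3 stroke→I3  (only one flow-in slot at J1)

3  (I1, I2, I3 all integral)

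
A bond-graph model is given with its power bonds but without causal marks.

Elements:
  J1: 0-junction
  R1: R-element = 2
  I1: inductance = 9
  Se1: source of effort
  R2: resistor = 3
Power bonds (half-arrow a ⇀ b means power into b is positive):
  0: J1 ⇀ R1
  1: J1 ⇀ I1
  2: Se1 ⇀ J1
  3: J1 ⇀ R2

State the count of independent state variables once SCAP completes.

bond 2 stroke at J1  (source Se1 imposes e)
bond 0 stroke at R1  (J1 effort already set via bond 2)
bond 1 stroke at I1  (J1 effort already set via bond 2)
bond 3 stroke at R2  (0-jn J1 has e-setter on 2)

1  (I1 all integral)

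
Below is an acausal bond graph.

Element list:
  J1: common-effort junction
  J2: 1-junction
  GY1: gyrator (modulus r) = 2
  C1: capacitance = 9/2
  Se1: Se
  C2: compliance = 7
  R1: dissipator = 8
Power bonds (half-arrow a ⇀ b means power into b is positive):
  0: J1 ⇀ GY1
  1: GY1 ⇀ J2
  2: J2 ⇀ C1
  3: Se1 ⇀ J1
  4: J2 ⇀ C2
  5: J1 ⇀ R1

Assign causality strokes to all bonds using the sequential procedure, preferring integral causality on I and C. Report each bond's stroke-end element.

bond 0 |GY1
bond 1 |GY1
bond 2 |J2
bond 3 |J1
bond 4 |J2
bond 5 |R1

β3 →J1  (source Se1 imposes e)
β0 →GY1  (common-e at J1 fixed by 3)
β5 →R1  (J1: bond 3 brought effort, rest push out)
β1 →GY1  (GY1 both-in/both-out from 0)
β2 →J2  (J2 flow already set via bond 1)
β4 →J2  (J2: bond 1 brought flow, rest push out)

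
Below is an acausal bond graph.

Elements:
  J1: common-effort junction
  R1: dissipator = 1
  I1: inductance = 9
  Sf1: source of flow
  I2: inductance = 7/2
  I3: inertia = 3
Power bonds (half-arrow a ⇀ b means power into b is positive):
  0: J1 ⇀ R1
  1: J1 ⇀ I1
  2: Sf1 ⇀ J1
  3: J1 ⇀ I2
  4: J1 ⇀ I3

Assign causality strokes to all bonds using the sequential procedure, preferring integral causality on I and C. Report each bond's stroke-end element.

#0 stroke→J1
#1 stroke→I1
#2 stroke→Sf1
#3 stroke→I2
#4 stroke→I3

bond 2 →Sf1  (Sf1: flow source, stroke at near end)
bond 1 →I1  (I1 outputs flow p/I1)
bond 3 →I2  (I2: I, integral causality)
bond 4 →I3  (I3 integral (f out))
bond 0 →J1  (only one effort-in slot at J1)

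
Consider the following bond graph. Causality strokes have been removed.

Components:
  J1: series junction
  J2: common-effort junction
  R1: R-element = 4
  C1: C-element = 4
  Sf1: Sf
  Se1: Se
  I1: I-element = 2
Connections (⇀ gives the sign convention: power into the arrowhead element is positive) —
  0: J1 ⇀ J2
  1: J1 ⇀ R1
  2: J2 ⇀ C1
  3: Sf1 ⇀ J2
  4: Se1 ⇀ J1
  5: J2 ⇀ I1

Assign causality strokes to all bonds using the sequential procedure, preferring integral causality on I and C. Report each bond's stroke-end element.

bond 0 stroke→J1
bond 1 stroke→R1
bond 2 stroke→J2
bond 3 stroke→Sf1
bond 4 stroke→J1
bond 5 stroke→I1

β3 stroke at Sf1  (source Sf1 imposes f)
β4 stroke at J1  (Se1 (Se) sets effort on bond)
β2 stroke at J2  (C1 outputs effort q/C1)
β0 stroke at J1  (common-e at J2 fixed by 2)
β5 stroke at I1  (common-e at J2 fixed by 2)
β1 stroke at R1  (closing 1-jn rule on J1)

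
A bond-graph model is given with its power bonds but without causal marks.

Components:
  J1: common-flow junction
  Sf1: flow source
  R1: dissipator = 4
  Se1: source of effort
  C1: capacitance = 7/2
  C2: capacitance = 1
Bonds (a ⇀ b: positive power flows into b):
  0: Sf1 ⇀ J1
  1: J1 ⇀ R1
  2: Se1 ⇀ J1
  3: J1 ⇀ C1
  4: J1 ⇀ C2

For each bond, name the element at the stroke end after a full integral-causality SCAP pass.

bond 0 stroke at Sf1  (Sf1: flow source, stroke at near end)
bond 2 stroke at J1  (source Se1 imposes e)
bond 1 stroke at J1  (J1 flow already set via bond 0)
bond 3 stroke at J1  (common-f at J1 fixed by 0)
bond 4 stroke at J1  (1-jn J1 has f-setter on 0)

bond 0 →Sf1
bond 1 →J1
bond 2 →J1
bond 3 →J1
bond 4 →J1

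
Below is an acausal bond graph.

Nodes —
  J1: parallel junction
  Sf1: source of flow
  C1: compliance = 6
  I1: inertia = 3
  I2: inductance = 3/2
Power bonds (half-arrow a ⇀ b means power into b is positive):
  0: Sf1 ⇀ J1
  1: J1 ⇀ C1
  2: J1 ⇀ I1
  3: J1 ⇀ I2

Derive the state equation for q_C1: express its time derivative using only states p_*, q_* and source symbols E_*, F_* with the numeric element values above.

β0 →Sf1  (source Sf1 imposes f)
β1 →J1  (C1 integral (e out))
β2 →I1  (J1: bond 1 brought effort, rest push out)
β3 →I2  (0-jn J1 has e-setter on 1)

dq_C1/dt = F_Sf1 - p_I1/3 - 2*p_I2/3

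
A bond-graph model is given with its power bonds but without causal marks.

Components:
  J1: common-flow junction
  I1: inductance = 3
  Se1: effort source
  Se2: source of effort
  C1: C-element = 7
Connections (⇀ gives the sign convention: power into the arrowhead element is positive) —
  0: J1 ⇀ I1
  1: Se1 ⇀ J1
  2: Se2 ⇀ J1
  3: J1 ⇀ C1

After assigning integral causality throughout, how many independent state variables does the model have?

b1 |J1  (source Se1 imposes e)
b2 |J1  (source Se2 imposes e)
b0 |I1  (I1 outputs flow p/I1)
b3 |J1  (1-jn J1 has f-setter on 0)

2  (C1, I1 all integral)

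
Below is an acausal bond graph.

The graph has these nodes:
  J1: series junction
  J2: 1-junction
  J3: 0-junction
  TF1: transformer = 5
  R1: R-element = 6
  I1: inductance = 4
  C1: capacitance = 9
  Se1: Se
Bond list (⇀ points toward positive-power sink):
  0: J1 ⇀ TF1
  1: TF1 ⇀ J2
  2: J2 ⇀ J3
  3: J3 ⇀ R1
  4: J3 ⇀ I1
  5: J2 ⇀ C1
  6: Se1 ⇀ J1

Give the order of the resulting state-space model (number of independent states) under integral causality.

b6 →J1  (source Se1 imposes e)
b0 →TF1  (closing 1-jn rule on J1)
b1 →J2  (TF1: transformer flips bond 0)
b4 →I1  (I1 outputs flow p/I1)
b5 →J2  (C1 outputs effort q/C1)
b2 →J3  (J2 needs exactly one f-in)
b3 →R1  (common-e at J3 fixed by 2)

2  (C1, I1 all integral)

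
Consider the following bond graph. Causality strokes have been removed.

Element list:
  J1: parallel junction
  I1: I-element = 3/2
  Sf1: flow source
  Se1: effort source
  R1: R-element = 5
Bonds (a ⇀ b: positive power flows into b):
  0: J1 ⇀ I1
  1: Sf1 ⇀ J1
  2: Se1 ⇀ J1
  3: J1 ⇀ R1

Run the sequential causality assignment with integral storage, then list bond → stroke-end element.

b1 →Sf1  (source Sf1 imposes f)
b2 →J1  (Se1: effort source, stroke at far end)
b0 →I1  (J1: bond 2 brought effort, rest push out)
b3 →R1  (0-jn J1 has e-setter on 2)

bond 0 |I1
bond 1 |Sf1
bond 2 |J1
bond 3 |R1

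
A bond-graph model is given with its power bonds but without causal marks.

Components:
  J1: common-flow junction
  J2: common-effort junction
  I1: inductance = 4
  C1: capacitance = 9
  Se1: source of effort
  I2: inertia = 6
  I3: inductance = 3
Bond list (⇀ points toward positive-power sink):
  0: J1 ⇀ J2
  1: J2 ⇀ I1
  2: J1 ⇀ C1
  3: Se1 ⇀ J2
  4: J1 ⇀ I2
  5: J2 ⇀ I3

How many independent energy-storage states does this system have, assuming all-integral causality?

β3 →J2  (Se1 (Se) sets effort on bond)
β0 →J1  (J2 effort already set via bond 3)
β1 →I1  (J2 effort already set via bond 3)
β5 →I3  (0-jn J2 has e-setter on 3)
β2 →J1  (prefer integral on C1)
β4 →I2  (J1: last free bond brings flow in)

4  (C1, I1, I2, I3 all integral)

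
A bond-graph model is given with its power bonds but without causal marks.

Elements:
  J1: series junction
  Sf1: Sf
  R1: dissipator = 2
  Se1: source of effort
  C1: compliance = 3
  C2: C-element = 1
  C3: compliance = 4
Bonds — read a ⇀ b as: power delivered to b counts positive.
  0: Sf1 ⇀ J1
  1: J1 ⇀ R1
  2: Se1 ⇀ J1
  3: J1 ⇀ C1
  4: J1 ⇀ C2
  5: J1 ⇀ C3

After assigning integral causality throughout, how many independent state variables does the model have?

#0 stroke at Sf1  (Sf1 fixes flow; stroke at Sf1)
#2 stroke at J1  (source Se1 imposes e)
#1 stroke at J1  (J1 flow already set via bond 0)
#3 stroke at J1  (1-jn J1 has f-setter on 0)
#4 stroke at J1  (1-jn J1 has f-setter on 0)
#5 stroke at J1  (common-f at J1 fixed by 0)

3  (C1, C2, C3 all integral)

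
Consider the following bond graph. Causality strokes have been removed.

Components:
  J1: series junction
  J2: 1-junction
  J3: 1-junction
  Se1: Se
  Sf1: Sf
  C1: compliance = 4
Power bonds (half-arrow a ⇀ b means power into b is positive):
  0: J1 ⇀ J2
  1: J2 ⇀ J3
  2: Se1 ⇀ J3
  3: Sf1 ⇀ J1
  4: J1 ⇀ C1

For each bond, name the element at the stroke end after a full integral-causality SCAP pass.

b0 stroke at J1
b1 stroke at J2
b2 stroke at J3
b3 stroke at Sf1
b4 stroke at J1

bond 2 |J3  (source Se1 imposes e)
bond 3 |Sf1  (Sf1 fixes flow; stroke at Sf1)
bond 0 |J1  (J1: bond 3 brought flow, rest push out)
bond 4 |J1  (J1: bond 3 brought flow, rest push out)
bond 1 |J2  (1-jn J2 has f-setter on 0)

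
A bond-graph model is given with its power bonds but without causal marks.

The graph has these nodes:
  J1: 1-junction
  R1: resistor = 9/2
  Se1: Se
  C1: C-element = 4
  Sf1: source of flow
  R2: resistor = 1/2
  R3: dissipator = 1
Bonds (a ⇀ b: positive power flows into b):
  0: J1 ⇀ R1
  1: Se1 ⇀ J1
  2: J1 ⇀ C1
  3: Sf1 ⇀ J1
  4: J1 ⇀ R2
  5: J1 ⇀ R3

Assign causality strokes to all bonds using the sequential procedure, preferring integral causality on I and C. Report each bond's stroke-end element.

b1 |J1  (Se1: effort source, stroke at far end)
b3 |Sf1  (Sf1: flow source, stroke at near end)
b0 |J1  (J1: bond 3 brought flow, rest push out)
b2 |J1  (common-f at J1 fixed by 3)
b4 |J1  (J1 flow already set via bond 3)
b5 |J1  (common-f at J1 fixed by 3)

b0 stroke at J1
b1 stroke at J1
b2 stroke at J1
b3 stroke at Sf1
b4 stroke at J1
b5 stroke at J1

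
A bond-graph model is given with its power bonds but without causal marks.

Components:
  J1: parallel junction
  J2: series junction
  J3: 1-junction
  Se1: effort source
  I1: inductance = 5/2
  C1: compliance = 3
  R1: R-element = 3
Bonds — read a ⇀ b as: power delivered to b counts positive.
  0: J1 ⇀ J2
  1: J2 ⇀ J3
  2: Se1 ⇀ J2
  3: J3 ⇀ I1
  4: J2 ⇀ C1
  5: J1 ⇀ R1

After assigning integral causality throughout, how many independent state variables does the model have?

2  (C1, I1 all integral)

b2 stroke at J2  (Se1: effort source, stroke at far end)
b3 stroke at I1  (I1 outputs flow p/I1)
b1 stroke at J3  (1-jn J3 has f-setter on 3)
b0 stroke at J2  (1-jn J2 has f-setter on 1)
b4 stroke at J2  (J2 flow already set via bond 1)
b5 stroke at J1  (J1 needs exactly one e-in)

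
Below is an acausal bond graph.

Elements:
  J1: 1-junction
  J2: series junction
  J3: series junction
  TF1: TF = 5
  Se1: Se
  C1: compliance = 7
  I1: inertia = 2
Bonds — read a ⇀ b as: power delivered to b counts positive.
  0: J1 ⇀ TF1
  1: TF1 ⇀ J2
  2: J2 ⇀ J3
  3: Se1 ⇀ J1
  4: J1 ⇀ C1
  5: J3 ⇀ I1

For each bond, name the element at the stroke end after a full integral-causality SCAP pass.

bond 3 stroke→J1  (Se1: effort source, stroke at far end)
bond 4 stroke→J1  (C1: C, integral causality)
bond 0 stroke→TF1  (J1 needs exactly one f-in)
bond 1 stroke→J2  (TF1 one-in-one-out from 0)
bond 2 stroke→J3  (closing 1-jn rule on J2)
bond 5 stroke→I1  (J3: last free bond brings flow in)

b0 |TF1
b1 |J2
b2 |J3
b3 |J1
b4 |J1
b5 |I1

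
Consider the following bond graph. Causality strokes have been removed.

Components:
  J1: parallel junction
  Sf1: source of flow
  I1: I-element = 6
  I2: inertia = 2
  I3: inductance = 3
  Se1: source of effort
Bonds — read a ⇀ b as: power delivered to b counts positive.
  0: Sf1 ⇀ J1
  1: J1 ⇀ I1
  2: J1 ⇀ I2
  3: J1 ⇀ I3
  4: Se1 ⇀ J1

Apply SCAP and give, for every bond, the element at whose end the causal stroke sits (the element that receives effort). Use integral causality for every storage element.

bond 0 stroke→Sf1
bond 1 stroke→I1
bond 2 stroke→I2
bond 3 stroke→I3
bond 4 stroke→J1

b0 stroke at Sf1  (Sf1 fixes flow; stroke at Sf1)
b4 stroke at J1  (source Se1 imposes e)
b1 stroke at I1  (0-jn J1 has e-setter on 4)
b2 stroke at I2  (common-e at J1 fixed by 4)
b3 stroke at I3  (common-e at J1 fixed by 4)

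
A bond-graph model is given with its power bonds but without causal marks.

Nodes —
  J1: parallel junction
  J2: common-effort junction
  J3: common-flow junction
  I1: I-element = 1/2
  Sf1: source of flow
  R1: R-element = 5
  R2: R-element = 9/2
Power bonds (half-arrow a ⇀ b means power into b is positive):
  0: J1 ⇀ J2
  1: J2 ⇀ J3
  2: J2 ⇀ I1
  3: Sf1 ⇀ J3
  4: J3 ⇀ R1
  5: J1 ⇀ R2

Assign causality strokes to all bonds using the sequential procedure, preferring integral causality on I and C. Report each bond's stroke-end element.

bond 3 →Sf1  (Sf1: flow source, stroke at near end)
bond 1 →J3  (common-f at J3 fixed by 3)
bond 4 →J3  (J3: bond 3 brought flow, rest push out)
bond 2 →I1  (prefer integral on I1)
bond 0 →J2  (closing 0-jn rule on J2)
bond 5 →J1  (J1 needs exactly one e-in)

β0 stroke at J2
β1 stroke at J3
β2 stroke at I1
β3 stroke at Sf1
β4 stroke at J3
β5 stroke at J1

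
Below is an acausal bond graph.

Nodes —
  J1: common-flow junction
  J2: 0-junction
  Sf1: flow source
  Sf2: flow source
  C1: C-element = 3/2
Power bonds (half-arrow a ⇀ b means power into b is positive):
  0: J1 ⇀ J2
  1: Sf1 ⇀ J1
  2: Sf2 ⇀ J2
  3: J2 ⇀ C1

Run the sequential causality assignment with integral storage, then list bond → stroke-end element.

β0 stroke at J1
β1 stroke at Sf1
β2 stroke at Sf2
β3 stroke at J2

bond 1 →Sf1  (source Sf1 imposes f)
bond 2 →Sf2  (Sf2: flow source, stroke at near end)
bond 0 →J1  (J1: bond 1 brought flow, rest push out)
bond 3 →J2  (only one effort-in slot at J2)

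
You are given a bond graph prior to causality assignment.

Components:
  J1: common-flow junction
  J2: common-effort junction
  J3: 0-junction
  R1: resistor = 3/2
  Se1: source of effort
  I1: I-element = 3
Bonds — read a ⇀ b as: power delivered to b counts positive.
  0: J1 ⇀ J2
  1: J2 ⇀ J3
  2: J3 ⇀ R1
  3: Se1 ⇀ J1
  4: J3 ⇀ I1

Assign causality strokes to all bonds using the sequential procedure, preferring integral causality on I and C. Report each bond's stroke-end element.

bond 3 stroke at J1  (Se1 fixes effort; stroke away)
bond 0 stroke at J2  (only one flow-in slot at J1)
bond 1 stroke at J3  (J2: bond 0 brought effort, rest push out)
bond 2 stroke at R1  (0-jn J3 has e-setter on 1)
bond 4 stroke at I1  (J3 effort already set via bond 1)

#0 →J2
#1 →J3
#2 →R1
#3 →J1
#4 →I1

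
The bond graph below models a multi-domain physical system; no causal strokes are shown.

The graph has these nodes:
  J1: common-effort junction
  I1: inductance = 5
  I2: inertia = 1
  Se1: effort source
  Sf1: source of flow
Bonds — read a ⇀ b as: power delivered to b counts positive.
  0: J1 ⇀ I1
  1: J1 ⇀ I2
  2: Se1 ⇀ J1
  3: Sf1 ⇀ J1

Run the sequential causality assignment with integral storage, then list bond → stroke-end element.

β2 stroke at J1  (Se1: effort source, stroke at far end)
β3 stroke at Sf1  (Sf1 (Sf) sets flow on bond)
β0 stroke at I1  (0-jn J1 has e-setter on 2)
β1 stroke at I2  (J1 effort already set via bond 2)

β0 →I1
β1 →I2
β2 →J1
β3 →Sf1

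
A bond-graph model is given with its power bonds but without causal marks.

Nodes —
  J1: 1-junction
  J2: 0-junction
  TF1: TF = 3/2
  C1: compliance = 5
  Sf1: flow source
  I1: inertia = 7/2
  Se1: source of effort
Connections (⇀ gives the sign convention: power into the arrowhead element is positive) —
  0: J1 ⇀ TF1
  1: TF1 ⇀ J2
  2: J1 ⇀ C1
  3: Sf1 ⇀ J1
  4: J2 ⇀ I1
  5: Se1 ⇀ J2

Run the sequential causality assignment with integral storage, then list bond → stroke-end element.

bond 0 stroke→J1
bond 1 stroke→TF1
bond 2 stroke→J1
bond 3 stroke→Sf1
bond 4 stroke→I1
bond 5 stroke→J2

bond 3 |Sf1  (source Sf1 imposes f)
bond 5 |J2  (Se1 (Se) sets effort on bond)
bond 0 |J1  (1-jn J1 has f-setter on 3)
bond 2 |J1  (common-f at J1 fixed by 3)
bond 1 |TF1  (0-jn J2 has e-setter on 5)
bond 4 |I1  (J2 effort already set via bond 5)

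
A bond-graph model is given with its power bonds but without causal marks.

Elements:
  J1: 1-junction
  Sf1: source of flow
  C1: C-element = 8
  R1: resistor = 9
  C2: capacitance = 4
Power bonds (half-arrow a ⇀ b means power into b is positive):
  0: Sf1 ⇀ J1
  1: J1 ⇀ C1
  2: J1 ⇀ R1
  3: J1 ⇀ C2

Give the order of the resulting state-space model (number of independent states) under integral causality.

2  (C1, C2 all integral)

β0 stroke at Sf1  (Sf1 fixes flow; stroke at Sf1)
β1 stroke at J1  (J1 flow already set via bond 0)
β2 stroke at J1  (common-f at J1 fixed by 0)
β3 stroke at J1  (J1 flow already set via bond 0)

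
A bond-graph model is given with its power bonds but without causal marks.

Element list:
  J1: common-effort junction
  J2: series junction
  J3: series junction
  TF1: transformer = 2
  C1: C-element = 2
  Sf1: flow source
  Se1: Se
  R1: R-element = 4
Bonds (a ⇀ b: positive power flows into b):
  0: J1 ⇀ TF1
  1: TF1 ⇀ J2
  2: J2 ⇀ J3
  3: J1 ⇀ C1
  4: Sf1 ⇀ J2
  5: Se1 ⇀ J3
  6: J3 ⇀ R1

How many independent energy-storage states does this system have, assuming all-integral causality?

b4 |Sf1  (Sf1 fixes flow; stroke at Sf1)
b5 |J3  (Se1 (Se) sets effort on bond)
b1 |J2  (common-f at J2 fixed by 4)
b2 |J2  (J2 flow already set via bond 4)
b6 |J3  (common-f at J3 fixed by 2)
b0 |TF1  (TF1: transformer flips bond 1)
b3 |J1  (only one effort-in slot at J1)

1  (C1 all integral)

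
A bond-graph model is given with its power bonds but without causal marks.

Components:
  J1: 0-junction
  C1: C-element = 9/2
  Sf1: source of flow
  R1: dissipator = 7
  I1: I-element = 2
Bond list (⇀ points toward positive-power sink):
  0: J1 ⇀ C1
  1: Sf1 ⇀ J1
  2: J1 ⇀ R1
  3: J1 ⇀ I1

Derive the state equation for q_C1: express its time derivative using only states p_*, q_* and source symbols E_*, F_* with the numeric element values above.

bond 1 |Sf1  (source Sf1 imposes f)
bond 0 |J1  (C1 outputs effort q/C1)
bond 2 |R1  (J1: bond 0 brought effort, rest push out)
bond 3 |I1  (0-jn J1 has e-setter on 0)

dq_C1/dt = F_Sf1 - p_I1/2 - 2*q_C1/63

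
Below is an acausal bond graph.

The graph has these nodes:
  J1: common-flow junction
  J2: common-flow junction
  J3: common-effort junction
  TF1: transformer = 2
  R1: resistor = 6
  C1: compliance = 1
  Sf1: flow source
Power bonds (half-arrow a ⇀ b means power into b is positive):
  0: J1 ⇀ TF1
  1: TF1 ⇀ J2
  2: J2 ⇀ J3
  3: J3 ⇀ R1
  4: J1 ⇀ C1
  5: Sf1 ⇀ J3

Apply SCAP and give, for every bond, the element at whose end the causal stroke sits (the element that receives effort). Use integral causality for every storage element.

b5 stroke at Sf1  (Sf1 (Sf) sets flow on bond)
b4 stroke at J1  (C1 integral (e out))
b0 stroke at TF1  (J1: last free bond brings flow in)
b1 stroke at J2  (TF TF1: opposite of bond 0)
b2 stroke at J3  (closing 1-jn rule on J2)
b3 stroke at R1  (J3 effort already set via bond 2)

b0 stroke→TF1
b1 stroke→J2
b2 stroke→J3
b3 stroke→R1
b4 stroke→J1
b5 stroke→Sf1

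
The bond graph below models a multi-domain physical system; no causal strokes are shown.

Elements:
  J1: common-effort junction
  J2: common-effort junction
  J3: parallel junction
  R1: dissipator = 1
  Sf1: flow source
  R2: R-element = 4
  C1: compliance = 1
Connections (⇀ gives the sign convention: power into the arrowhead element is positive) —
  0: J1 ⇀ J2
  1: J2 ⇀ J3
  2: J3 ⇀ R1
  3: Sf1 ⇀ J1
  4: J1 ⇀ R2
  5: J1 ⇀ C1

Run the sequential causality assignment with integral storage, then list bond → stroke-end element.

#0 →J2
#1 →J3
#2 →R1
#3 →Sf1
#4 →R2
#5 →J1

β3 →Sf1  (Sf1 fixes flow; stroke at Sf1)
β5 →J1  (C1 outputs effort q/C1)
β0 →J2  (J1 effort already set via bond 5)
β4 →R2  (J1 effort already set via bond 5)
β1 →J3  (J2: bond 0 brought effort, rest push out)
β2 →R1  (common-e at J3 fixed by 1)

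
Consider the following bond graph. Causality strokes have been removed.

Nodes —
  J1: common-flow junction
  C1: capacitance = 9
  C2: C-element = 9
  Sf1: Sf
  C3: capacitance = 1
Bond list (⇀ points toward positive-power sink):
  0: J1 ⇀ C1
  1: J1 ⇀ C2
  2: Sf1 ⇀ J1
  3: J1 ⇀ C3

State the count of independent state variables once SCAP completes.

3  (C1, C2, C3 all integral)

b2 |Sf1  (Sf1 fixes flow; stroke at Sf1)
b0 |J1  (1-jn J1 has f-setter on 2)
b1 |J1  (J1: bond 2 brought flow, rest push out)
b3 |J1  (J1 flow already set via bond 2)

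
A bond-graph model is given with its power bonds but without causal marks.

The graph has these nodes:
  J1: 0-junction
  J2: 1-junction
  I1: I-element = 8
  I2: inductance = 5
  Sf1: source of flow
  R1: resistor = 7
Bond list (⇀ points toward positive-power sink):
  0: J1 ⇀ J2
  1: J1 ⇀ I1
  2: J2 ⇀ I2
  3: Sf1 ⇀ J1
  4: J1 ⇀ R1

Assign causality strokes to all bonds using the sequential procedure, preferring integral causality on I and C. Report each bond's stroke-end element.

bond 0 |J2
bond 1 |I1
bond 2 |I2
bond 3 |Sf1
bond 4 |J1

β3 →Sf1  (source Sf1 imposes f)
β1 →I1  (I1 outputs flow p/I1)
β2 →I2  (I2 integral (f out))
β0 →J2  (J2 flow already set via bond 2)
β4 →J1  (only one effort-in slot at J1)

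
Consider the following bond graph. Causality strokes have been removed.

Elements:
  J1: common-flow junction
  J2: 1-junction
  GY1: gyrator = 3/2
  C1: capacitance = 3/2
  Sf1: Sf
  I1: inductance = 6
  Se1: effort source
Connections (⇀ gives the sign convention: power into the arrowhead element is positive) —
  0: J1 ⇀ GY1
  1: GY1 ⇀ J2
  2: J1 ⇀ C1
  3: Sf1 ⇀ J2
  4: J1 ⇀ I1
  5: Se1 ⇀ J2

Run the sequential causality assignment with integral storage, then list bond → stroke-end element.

bond 3 →Sf1  (Sf1 (Sf) sets flow on bond)
bond 5 →J2  (Se1 fixes effort; stroke away)
bond 1 →J2  (J2: bond 3 brought flow, rest push out)
bond 0 →J1  (GY1 both-in/both-out from 1)
bond 2 →J1  (C1 integral (e out))
bond 4 →I1  (J1: last free bond brings flow in)

#0 →J1
#1 →J2
#2 →J1
#3 →Sf1
#4 →I1
#5 →J2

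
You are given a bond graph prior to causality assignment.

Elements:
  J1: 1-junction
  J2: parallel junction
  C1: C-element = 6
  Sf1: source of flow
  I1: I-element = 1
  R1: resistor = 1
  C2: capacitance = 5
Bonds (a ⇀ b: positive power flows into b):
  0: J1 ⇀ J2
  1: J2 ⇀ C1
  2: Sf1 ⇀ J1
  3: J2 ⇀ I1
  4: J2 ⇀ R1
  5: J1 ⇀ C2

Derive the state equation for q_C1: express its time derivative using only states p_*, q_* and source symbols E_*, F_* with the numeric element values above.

dq_C1/dt = F_Sf1 - p_I1 - q_C1/6

bond 2 stroke→Sf1  (source Sf1 imposes f)
bond 0 stroke→J1  (J1: bond 2 brought flow, rest push out)
bond 5 stroke→J1  (J1: bond 2 brought flow, rest push out)
bond 1 stroke→J2  (C1 integral (e out))
bond 3 stroke→I1  (common-e at J2 fixed by 1)
bond 4 stroke→R1  (common-e at J2 fixed by 1)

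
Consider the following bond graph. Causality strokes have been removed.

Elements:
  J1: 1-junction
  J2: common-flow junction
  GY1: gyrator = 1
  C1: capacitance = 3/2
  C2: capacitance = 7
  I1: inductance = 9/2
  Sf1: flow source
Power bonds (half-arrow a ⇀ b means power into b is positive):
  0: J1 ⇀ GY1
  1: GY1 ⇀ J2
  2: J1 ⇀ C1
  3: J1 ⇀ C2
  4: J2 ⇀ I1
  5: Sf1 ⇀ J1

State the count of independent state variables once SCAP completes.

3  (C1, C2, I1 all integral)

#5 stroke→Sf1  (Sf1: flow source, stroke at near end)
#0 stroke→J1  (1-jn J1 has f-setter on 5)
#2 stroke→J1  (common-f at J1 fixed by 5)
#3 stroke→J1  (1-jn J1 has f-setter on 5)
#1 stroke→J2  (GY GY1: same side as bond 0)
#4 stroke→I1  (J2 needs exactly one f-in)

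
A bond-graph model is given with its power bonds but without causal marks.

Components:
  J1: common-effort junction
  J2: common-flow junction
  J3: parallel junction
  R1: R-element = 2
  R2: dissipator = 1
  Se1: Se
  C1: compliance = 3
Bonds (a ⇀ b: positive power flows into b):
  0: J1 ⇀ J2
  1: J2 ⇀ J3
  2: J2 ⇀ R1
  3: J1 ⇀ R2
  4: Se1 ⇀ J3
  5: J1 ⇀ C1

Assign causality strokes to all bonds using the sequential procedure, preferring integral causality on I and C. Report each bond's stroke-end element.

b4 stroke→J3  (source Se1 imposes e)
b1 stroke→J2  (0-jn J3 has e-setter on 4)
b5 stroke→J1  (prefer integral on C1)
b0 stroke→J2  (common-e at J1 fixed by 5)
b3 stroke→R2  (J1 effort already set via bond 5)
b2 stroke→R1  (J2 needs exactly one f-in)

bond 0 |J2
bond 1 |J2
bond 2 |R1
bond 3 |R2
bond 4 |J3
bond 5 |J1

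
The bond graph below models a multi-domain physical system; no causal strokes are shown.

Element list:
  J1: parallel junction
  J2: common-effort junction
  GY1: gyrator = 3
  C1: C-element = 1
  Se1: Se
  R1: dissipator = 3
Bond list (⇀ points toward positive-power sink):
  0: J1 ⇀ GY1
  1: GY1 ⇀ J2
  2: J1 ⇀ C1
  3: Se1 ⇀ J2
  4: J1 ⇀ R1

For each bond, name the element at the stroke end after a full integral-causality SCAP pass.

β3 stroke at J2  (Se1 fixes effort; stroke away)
β1 stroke at GY1  (J2 effort already set via bond 3)
β0 stroke at GY1  (GY1 both-in/both-out from 1)
β2 stroke at J1  (C1 integral (e out))
β4 stroke at R1  (common-e at J1 fixed by 2)

β0 →GY1
β1 →GY1
β2 →J1
β3 →J2
β4 →R1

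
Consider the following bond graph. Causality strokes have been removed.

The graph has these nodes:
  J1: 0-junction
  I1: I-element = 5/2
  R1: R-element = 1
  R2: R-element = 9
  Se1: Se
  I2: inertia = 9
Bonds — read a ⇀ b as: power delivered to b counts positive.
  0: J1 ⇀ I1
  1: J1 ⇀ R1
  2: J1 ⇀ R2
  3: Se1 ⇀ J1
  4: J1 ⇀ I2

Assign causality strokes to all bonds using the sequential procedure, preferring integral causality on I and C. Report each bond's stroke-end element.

#3 |J1  (source Se1 imposes e)
#0 |I1  (J1 effort already set via bond 3)
#1 |R1  (0-jn J1 has e-setter on 3)
#2 |R2  (common-e at J1 fixed by 3)
#4 |I2  (J1: bond 3 brought effort, rest push out)

b0 stroke→I1
b1 stroke→R1
b2 stroke→R2
b3 stroke→J1
b4 stroke→I2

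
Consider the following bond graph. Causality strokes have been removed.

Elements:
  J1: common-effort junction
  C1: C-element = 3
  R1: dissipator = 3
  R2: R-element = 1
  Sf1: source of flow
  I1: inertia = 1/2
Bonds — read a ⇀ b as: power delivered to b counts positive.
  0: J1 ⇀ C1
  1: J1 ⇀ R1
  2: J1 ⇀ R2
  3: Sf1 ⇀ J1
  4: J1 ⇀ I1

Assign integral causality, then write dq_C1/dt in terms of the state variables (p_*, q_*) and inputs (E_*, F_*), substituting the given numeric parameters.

b3 stroke→Sf1  (Sf1 fixes flow; stroke at Sf1)
b0 stroke→J1  (C1 outputs effort q/C1)
b1 stroke→R1  (0-jn J1 has e-setter on 0)
b2 stroke→R2  (J1 effort already set via bond 0)
b4 stroke→I1  (J1 effort already set via bond 0)

dq_C1/dt = F_Sf1 - 2*p_I1 - 4*q_C1/9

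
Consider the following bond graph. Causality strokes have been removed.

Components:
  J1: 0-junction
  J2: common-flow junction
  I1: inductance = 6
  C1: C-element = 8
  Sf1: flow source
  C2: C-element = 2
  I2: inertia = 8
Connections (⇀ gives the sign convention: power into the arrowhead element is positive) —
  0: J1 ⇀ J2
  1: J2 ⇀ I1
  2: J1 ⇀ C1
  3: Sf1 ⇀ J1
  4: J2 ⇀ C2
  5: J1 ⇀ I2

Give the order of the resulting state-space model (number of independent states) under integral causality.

4  (C1, C2, I1, I2 all integral)

bond 3 |Sf1  (Sf1: flow source, stroke at near end)
bond 1 |I1  (I1 outputs flow p/I1)
bond 0 |J2  (1-jn J2 has f-setter on 1)
bond 4 |J2  (J2: bond 1 brought flow, rest push out)
bond 2 |J1  (C1: C, integral causality)
bond 5 |I2  (common-e at J1 fixed by 2)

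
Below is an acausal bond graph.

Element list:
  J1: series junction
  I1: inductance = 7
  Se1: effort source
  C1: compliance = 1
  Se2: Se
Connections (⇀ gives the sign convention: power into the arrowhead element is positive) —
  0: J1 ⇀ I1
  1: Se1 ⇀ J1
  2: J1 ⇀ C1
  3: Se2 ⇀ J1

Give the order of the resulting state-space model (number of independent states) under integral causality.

#1 stroke→J1  (Se1 (Se) sets effort on bond)
#3 stroke→J1  (Se2 (Se) sets effort on bond)
#0 stroke→I1  (I1 outputs flow p/I1)
#2 stroke→J1  (common-f at J1 fixed by 0)

2  (C1, I1 all integral)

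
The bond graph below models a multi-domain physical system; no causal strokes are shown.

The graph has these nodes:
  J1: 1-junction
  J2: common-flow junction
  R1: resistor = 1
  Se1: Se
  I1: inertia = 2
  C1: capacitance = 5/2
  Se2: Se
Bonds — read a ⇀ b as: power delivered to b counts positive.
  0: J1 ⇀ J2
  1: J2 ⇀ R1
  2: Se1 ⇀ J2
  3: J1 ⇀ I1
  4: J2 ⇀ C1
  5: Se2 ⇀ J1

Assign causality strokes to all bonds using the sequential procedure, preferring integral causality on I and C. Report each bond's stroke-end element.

β0 stroke at J1
β1 stroke at J2
β2 stroke at J2
β3 stroke at I1
β4 stroke at J2
β5 stroke at J1

bond 2 stroke→J2  (Se1 (Se) sets effort on bond)
bond 5 stroke→J1  (Se2 (Se) sets effort on bond)
bond 3 stroke→I1  (I1 integral (f out))
bond 0 stroke→J1  (1-jn J1 has f-setter on 3)
bond 1 stroke→J2  (J2: bond 0 brought flow, rest push out)
bond 4 stroke→J2  (common-f at J2 fixed by 0)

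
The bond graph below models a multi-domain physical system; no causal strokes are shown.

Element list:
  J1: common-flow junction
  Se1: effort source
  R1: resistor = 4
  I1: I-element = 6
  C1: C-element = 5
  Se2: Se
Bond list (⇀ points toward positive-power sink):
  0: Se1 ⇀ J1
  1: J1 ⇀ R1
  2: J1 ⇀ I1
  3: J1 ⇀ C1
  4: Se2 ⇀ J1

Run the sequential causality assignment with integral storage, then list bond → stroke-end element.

b0 →J1  (source Se1 imposes e)
b4 →J1  (source Se2 imposes e)
b2 →I1  (I1: I, integral causality)
b1 →J1  (J1: bond 2 brought flow, rest push out)
b3 →J1  (common-f at J1 fixed by 2)

β0 stroke at J1
β1 stroke at J1
β2 stroke at I1
β3 stroke at J1
β4 stroke at J1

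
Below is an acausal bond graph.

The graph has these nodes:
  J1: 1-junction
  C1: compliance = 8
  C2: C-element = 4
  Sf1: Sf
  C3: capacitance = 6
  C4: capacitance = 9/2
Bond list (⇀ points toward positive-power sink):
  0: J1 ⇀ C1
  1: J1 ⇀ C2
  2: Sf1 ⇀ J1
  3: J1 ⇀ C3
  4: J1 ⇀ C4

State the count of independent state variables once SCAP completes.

4  (C1, C2, C3, C4 all integral)

b2 stroke at Sf1  (source Sf1 imposes f)
b0 stroke at J1  (J1 flow already set via bond 2)
b1 stroke at J1  (1-jn J1 has f-setter on 2)
b3 stroke at J1  (J1: bond 2 brought flow, rest push out)
b4 stroke at J1  (J1: bond 2 brought flow, rest push out)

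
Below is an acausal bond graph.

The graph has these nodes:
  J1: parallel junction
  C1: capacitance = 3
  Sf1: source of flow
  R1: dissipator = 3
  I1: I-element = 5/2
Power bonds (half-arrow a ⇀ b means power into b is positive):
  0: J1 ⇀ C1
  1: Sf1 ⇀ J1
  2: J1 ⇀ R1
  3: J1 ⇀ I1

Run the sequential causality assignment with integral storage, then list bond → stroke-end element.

β0 stroke at J1
β1 stroke at Sf1
β2 stroke at R1
β3 stroke at I1

bond 1 stroke→Sf1  (Sf1 fixes flow; stroke at Sf1)
bond 0 stroke→J1  (C1 outputs effort q/C1)
bond 2 stroke→R1  (J1: bond 0 brought effort, rest push out)
bond 3 stroke→I1  (J1 effort already set via bond 0)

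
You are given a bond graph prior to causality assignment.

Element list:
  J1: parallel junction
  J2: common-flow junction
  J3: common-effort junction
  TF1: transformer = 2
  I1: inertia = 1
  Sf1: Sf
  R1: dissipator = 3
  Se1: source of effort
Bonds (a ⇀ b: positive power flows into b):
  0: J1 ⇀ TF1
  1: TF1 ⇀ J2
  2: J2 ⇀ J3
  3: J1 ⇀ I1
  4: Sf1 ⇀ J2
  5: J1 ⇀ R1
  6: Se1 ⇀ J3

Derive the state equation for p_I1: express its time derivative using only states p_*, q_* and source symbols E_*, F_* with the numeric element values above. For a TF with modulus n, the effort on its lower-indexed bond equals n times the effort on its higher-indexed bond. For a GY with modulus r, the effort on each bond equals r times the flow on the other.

β4 stroke→Sf1  (source Sf1 imposes f)
β6 stroke→J3  (Se1 (Se) sets effort on bond)
β1 stroke→J2  (common-f at J2 fixed by 4)
β2 stroke→J2  (J2: bond 4 brought flow, rest push out)
β0 stroke→TF1  (TF1 one-in-one-out from 1)
β3 stroke→I1  (I1 outputs flow p/I1)
β5 stroke→J1  (J1 needs exactly one e-in)

dp_I1/dt = -3*F_Sf1/2 - 3*p_I1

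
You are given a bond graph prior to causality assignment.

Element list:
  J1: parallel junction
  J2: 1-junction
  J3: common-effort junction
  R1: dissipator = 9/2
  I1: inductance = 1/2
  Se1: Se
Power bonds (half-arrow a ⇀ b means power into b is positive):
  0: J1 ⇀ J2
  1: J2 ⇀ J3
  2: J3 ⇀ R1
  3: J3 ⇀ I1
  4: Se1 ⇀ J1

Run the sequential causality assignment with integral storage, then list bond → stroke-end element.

β4 stroke at J1  (Se1: effort source, stroke at far end)
β0 stroke at J2  (common-e at J1 fixed by 4)
β1 stroke at J3  (only one flow-in slot at J2)
β2 stroke at R1  (J3 effort already set via bond 1)
β3 stroke at I1  (0-jn J3 has e-setter on 1)

bond 0 |J2
bond 1 |J3
bond 2 |R1
bond 3 |I1
bond 4 |J1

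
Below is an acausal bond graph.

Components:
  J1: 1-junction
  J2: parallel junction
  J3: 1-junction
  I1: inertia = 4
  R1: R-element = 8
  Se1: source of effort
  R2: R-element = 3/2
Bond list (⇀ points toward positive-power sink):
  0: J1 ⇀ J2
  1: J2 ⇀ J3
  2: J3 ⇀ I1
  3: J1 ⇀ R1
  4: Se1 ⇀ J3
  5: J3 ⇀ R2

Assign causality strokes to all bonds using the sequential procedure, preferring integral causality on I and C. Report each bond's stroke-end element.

β4 →J3  (source Se1 imposes e)
β2 →I1  (prefer integral on I1)
β1 →J3  (J3: bond 2 brought flow, rest push out)
β5 →J3  (common-f at J3 fixed by 2)
β0 →J2  (closing 0-jn rule on J2)
β3 →J1  (common-f at J1 fixed by 0)

b0 stroke→J2
b1 stroke→J3
b2 stroke→I1
b3 stroke→J1
b4 stroke→J3
b5 stroke→J3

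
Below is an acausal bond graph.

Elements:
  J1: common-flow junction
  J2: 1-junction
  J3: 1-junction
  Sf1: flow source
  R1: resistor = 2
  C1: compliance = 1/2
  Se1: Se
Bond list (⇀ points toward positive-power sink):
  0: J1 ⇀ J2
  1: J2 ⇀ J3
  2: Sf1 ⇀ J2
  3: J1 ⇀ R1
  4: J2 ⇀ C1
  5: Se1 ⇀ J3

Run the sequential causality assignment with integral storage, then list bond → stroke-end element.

bond 0 stroke→J2
bond 1 stroke→J2
bond 2 stroke→Sf1
bond 3 stroke→J1
bond 4 stroke→J2
bond 5 stroke→J3

b2 stroke at Sf1  (Sf1 (Sf) sets flow on bond)
b5 stroke at J3  (Se1 fixes effort; stroke away)
b0 stroke at J2  (1-jn J2 has f-setter on 2)
b1 stroke at J2  (common-f at J2 fixed by 2)
b4 stroke at J2  (J2: bond 2 brought flow, rest push out)
b3 stroke at J1  (J1 flow already set via bond 0)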